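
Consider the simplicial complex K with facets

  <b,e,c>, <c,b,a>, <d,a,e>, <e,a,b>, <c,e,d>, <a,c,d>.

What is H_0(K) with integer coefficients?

H_0 ≅ Z.

Fix the vertex order a < b < c < d < e and write every simplex with vertices in increasing order. Then dim K = 2 and the simplices of K are:

  0-simplices (5): a, b, c, d, e
  1-simplices (9): ab, ac, ad, ae, bc, be, cd, ce, de
  2-simplices (6): abc, abe, acd, ade, bce, cde

Hence C_0 ≅ Z^5, C_1 ≅ Z^9, C_2 ≅ Z^6.

∂_1: C_1 → C_0 is given by ∂[p,q] = [q] − [p]. For instance
  ∂ce = e − c.
This gives a 5×9 integer matrix of rank 4; reducing to Smith normal form yields diagonal entries (1,1,1,1).

The boundary map ∂_2: C_2 → C_1 sends each 2-simplex [p,q,r] to [q,r] − [p,r] + [p,q]. For instance
  ∂cde = de − ce + cd,
  ∂abc = bc − ac + ab.
As a 9×6 matrix over Z this has rank 5, with invariant factors (1,1,1,1,1).

Reading off H_k = ker ∂_k / im ∂_{k+1}:

  H_0: rank C_0 − rank ∂_1 = 5 − 4 = 1, and the invariant factors of ∂_1 are all 1, so H_0 = Z.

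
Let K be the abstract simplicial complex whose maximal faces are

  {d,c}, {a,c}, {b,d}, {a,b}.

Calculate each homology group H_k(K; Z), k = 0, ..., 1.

Fix the vertex order a < b < c < d and write every simplex with vertices in increasing order. Then dim K = 1 and the simplices of K are:

  0-simplices (4): a, b, c, d
  1-simplices (4): ab, ac, bd, cd

giving chain groups C_0 ≅ Z^4, C_1 ≅ Z^4.

Boundary ∂_1: C_1 → C_0 is given by ∂[p,q] = [q] − [p]. For instance
  ∂ab = b − a.
This gives a 4×4 integer matrix of rank 3; reducing to Smith normal form yields diagonal entries (1,1,1).

Now H_k = ker ∂_k / im ∂_{k+1}, so:

  H_0: rank C_0 − rank ∂_1 = 4 − 3 = 1, and the invariant factors of ∂_1 are all 1, so H_0 = Z.
  H_1: rank ker ∂_1 − rank ∂_2 = (4 − 3) − 0 = 1, and there is no ∂_2, so H_1 = Z.

H_0 ≅ Z,  H_1 ≅ Z.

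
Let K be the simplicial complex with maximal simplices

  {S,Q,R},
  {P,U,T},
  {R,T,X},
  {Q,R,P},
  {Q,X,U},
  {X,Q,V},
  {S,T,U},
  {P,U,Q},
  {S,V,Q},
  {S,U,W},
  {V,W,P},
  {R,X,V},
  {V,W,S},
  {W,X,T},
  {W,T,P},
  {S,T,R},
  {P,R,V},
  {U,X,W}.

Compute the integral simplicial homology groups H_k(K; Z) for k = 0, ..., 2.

H_0 ≅ Z,  H_1 ≅ Z ⊕ Z/2,  H_2 = 0.

Order the vertices as P < Q < R < S < T < U < V < W < X. Listing each simplex with vertices in this order, K has dimension 2 with simplices:

  0-simplices (9): P, Q, R, S, T, U, V, W, X
  1-simplices (27): PQ, PR, PT, PU, PV, PW, QR, QS, QU, QV, QX, RS, RT, RV, RX, ST, SU, SV, SW, TU, TW, TX, UW, UX, VW, VX, WX
  2-simplices (18): PQR, PQU, PRV, PTU, PTW, PVW, QRS, QSV, QUX, QVX, RST, RTX, RVX, STU, SUW, SVW, TWX, UWX

Hence C_0 ≅ Z^9, C_1 ≅ Z^27, C_2 ≅ Z^18.

∂_1: C_1 → C_0 sends each edge [p,q] (with p < q) to q − p. For instance
  ∂QS = S − Q.
As a 9×27 matrix over Z this has rank 8, with invariant factors (1,1,1,1,1,1,1,1).

Boundary ∂_2: C_2 → C_1 maps a triangle to the signed sum of its edges. For instance
  ∂UWX = WX − UX + UW,
  ∂SVW = VW − SW + SV.
The resulting 27×18 matrix has rank 18, and its Smith normal form has invariant factors (1,1,1,1,1,1,1,1,1,1,1,1,1,1,1,1,1,2).

From H_k ≅ ker(∂_k) / im(∂_{k+1}) we obtain:

  H_0: rank C_0 − rank ∂_1 = 9 − 8 = 1, and the invariant factors of ∂_1 are all 1, so H_0 ≅ Z.
  H_1: rank ker ∂_1 − rank ∂_2 = (27 − 8) − 18 = 1, and ∂_2 has invariant factor 2 > 1, so H_1 ≅ Z ⊕ Z/2.
  H_2: rank ker ∂_2 − rank ∂_3 = (18 − 18) − 0 = 0, and there is no ∂_3, so H_2 ≅ 0.

As a check, the Euler characteristic is 9 − 27 + 18 = 0, which agrees with 1 − 1 + 0 = 0.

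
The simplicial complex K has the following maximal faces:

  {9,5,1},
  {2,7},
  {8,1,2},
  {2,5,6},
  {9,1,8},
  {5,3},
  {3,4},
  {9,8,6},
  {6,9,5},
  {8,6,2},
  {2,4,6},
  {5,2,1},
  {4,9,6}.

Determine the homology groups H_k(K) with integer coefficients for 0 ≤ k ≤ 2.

Order the vertices as 1 < 2 < 3 < 4 < 5 < 6 < 7 < 8 < 9. Listing each simplex with vertices in this order, K has dimension 2 with simplices:

  0-simplices (9): [1], [2], [3], [4], [5], [6], [7], [8], [9]
  1-simplices (18): [1,2], [1,5], [1,8], [1,9], [2,4], [2,5], [2,6], [2,7], [2,8], [3,4], [3,5], [4,6], [4,9], [5,6], [5,9], [6,8], [6,9], [8,9]
  2-simplices (10): [1,2,5], [1,2,8], [1,5,9], [1,8,9], [2,4,6], [2,5,6], [2,6,8], [4,6,9], [5,6,9], [6,8,9]

so the chain groups are C_0 ≅ Z^9, C_1 ≅ Z^18, C_2 ≅ Z^10.

Boundary ∂_1: C_1 → C_0 sends each edge [p,q] (with p < q) to q − p. For instance
  ∂[2,4] = [4] − [2].
This gives a 9×18 integer matrix of rank 8; reducing to Smith normal form yields diagonal entries (1,1,1,1,1,1,1,1).

∂_2: C_2 → C_1 maps a triangle to the signed sum of its edges. For instance
  ∂[6,8,9] = [8,9] − [6,9] + [6,8],
  ∂[1,2,5] = [2,5] − [1,5] + [1,2].
The 18×10 boundary matrix has rank 9 and Smith normal form diag(1,1,1,1,1,1,1,1,1).

Computing H_k = (kernel of ∂_k) / (image of ∂_{k+1}):

  H_0: rank C_0 − rank ∂_1 = 9 − 8 = 1, and the invariant factors of ∂_1 are all 1, so H_0 = Z.
  H_1: rank ker ∂_1 − rank ∂_2 = (18 − 8) − 9 = 1, and the invariant factors of ∂_2 are all 1, so H_1 = Z.
  H_2: rank ker ∂_2 − rank ∂_3 = (10 − 9) − 0 = 1, and there is no ∂_3, so H_2 = Z.

H_0 ≅ Z,  H_1 ≅ Z,  H_2 ≅ Z.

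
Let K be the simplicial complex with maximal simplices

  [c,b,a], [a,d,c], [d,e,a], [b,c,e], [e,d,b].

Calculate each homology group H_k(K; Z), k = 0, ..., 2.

Order the vertices as a < b < c < d < e. Listing each simplex with vertices in this order, K has dimension 2 with simplices:

  0-simplices (5): a, b, c, d, e
  1-simplices (10): ab, ac, ad, ae, bc, bd, be, cd, ce, de
  2-simplices (5): abc, acd, ade, bce, bde

Hence C_0 ≅ Z^5, C_1 ≅ Z^10, C_2 ≅ Z^5.

∂_1: C_1 → C_0 maps an edge to its endpoints' difference, ∂[p,q] = q − p. For instance
  ∂ac = c − a.
As a 5×10 matrix over Z this has rank 4, with invariant factors (1,1,1,1).

∂_2: C_2 → C_1 acts by ∂[p,q,r] = [q,r] − [p,r] + [p,q]. For instance
  ∂ade = de − ae + ad,
  ∂acd = cd − ad + ac.
The 10×5 boundary matrix has rank 5 and Smith normal form diag(1,1,1,1,1).

Now H_k = ker ∂_k / im ∂_{k+1}, so:

  H_0: rank C_0 − rank ∂_1 = 5 − 4 = 1, and the invariant factors of ∂_1 are all 1, so H_0 = Z.
  H_1: rank ker ∂_1 − rank ∂_2 = (10 − 4) − 5 = 1, and the invariant factors of ∂_2 are all 1, so H_1 = Z.
  H_2: rank ker ∂_2 − rank ∂_3 = (5 − 5) − 0 = 0, and there is no ∂_3, so H_2 = 0.

(K is a triangulation of the Möbius band.)

H_0 = Z,  H_1 = Z,  H_2 = 0.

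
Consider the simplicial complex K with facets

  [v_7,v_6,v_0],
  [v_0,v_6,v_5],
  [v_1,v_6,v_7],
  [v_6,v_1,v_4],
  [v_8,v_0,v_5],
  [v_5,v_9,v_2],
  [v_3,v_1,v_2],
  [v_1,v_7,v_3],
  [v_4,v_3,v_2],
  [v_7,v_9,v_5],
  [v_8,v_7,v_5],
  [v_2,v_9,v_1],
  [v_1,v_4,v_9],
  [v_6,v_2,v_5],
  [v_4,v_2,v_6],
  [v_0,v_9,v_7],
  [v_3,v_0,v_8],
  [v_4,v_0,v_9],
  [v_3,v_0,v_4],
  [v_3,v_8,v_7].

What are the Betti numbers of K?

b_0 = 1, b_1 = 1, b_2 = 0.

We work with the vertex ordering v_0 < v_1 < v_2 < v_3 < v_4 < v_5 < v_6 < v_7 < v_8 < v_9. The simplices of K, each written with vertices in increasing order, are:

  0-simplices (10): [v_0], [v_1], [v_2], [v_3], [v_4], [v_5], [v_6], [v_7], [v_8], [v_9]
  1-simplices (30): (30 of them)
  2-simplices (20): (20 of them)

Hence C_0 ≅ Z^10, C_1 ≅ Z^30, C_2 ≅ Z^20.

∂_1: C_1 → C_0 is given by ∂[p,q] = [q] − [p].
This gives a 10×30 integer matrix of rank 9; reducing to Smith normal form yields diagonal entries (1,1,1,1,1,1,1,1,1).

∂_2: C_2 → C_1 maps a triangle to the signed sum of its edges. For instance
  ∂[v_5,v_7,v_9] = [v_7,v_9] − [v_5,v_9] + [v_5,v_7],
  ∂[v_2,v_5,v_9] = [v_5,v_9] − [v_2,v_9] + [v_2,v_5].
The resulting 30×20 matrix has rank 20, and its Smith normal form has invariant factors (1,1,1,1,1,1,1,1,1,1,1,1,1,1,1,1,1,1,1,2).

Reading off H_k = ker ∂_k / im ∂_{k+1}:

  H_0: rank C_0 − rank ∂_1 = 10 − 9 = 1, and the invariant factors of ∂_1 are all 1, so H_0 ≅ Z.
  H_1: rank ker ∂_1 − rank ∂_2 = (30 − 9) − 20 = 1, and ∂_2 has invariant factor 2 > 1, so H_1 ≅ Z ⊕ Z/2.
  H_2: rank ker ∂_2 − rank ∂_3 = (20 − 20) − 0 = 0, and there is no ∂_3, so H_2 ≅ 0.

As a check, the Euler characteristic is 10 − 30 + 20 = 0, which agrees with 1 − 1 + 0 = 0.
(K is a triangulation of the Klein bottle.)

Hence the Betti numbers are b_0 = 1, b_1 = 1, b_2 = 0.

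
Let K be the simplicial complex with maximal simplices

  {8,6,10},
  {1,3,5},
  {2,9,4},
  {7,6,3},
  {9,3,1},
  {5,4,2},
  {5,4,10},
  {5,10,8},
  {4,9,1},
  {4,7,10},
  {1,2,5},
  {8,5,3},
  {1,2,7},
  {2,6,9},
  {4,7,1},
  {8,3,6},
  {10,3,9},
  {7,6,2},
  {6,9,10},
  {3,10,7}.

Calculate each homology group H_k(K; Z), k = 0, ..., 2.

H_0 = Z,  H_1 = Z × Z/2,  H_2 = 0.

We work with the vertex ordering 1 < 2 < 3 < 4 < 5 < 6 < 7 < 8 < 9 < 10. The simplices of K, each written with vertices in increasing order, are:

  0-simplices (10): [1], [2], [3], [4], [5], [6], [7], [8], [9], [10]
  1-simplices (30): (30 of them)
  2-simplices (20): (20 of them)

giving chain groups C_0 ≅ Z^10, C_1 ≅ Z^30, C_2 ≅ Z^20.

The boundary map ∂_1: C_1 → C_0 maps an edge to its endpoints' difference, ∂[p,q] = q − p.
The 10×30 boundary matrix has rank 9 and Smith normal form diag(1,1,1,1,1,1,1,1,1).

The boundary map ∂_2: C_2 → C_1 maps a triangle to the signed sum of its edges. For instance
  ∂[1,4,7] = [4,7] − [1,7] + [1,4],
  ∂[6,9,10] = [9,10] − [6,10] + [6,9].
The resulting 30×20 matrix has rank 20, and its Smith normal form has invariant factors (1,1,1,1,1,1,1,1,1,1,1,1,1,1,1,1,1,1,1,2).

Now H_k = ker ∂_k / im ∂_{k+1}, so:

  H_0: rank C_0 − rank ∂_1 = 10 − 9 = 1, and the invariant factors of ∂_1 are all 1, so H_0 ≅ Z.
  H_1: rank ker ∂_1 − rank ∂_2 = (30 − 9) − 20 = 1, and ∂_2 has invariant factor 2 > 1, so H_1 ≅ Z × Z/2.
  H_2: rank ker ∂_2 − rank ∂_3 = (20 − 20) − 0 = 0, and there is no ∂_3, so H_2 ≅ 0.

(K is a triangulation of the Klein bottle.)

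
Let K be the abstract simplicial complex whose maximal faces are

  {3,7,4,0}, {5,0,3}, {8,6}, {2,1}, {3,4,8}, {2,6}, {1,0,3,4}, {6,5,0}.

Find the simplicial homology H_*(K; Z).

H_0 ≅ Z,  H_1 ≅ Z^2,  H_2 = 0,  H_3 = 0.

K has 9 vertices, 18 edges, 10 triangles, 2 3-simplices.
rank ∂_0 = 0, rank ∂_1 = 8 ⇒ b_0 = 9 − 0 − 8 = 1; all invariant factors of ∂_1 are 1 so no torsion. So H_0 ≅ Z.
rank ∂_1 = 8, rank ∂_2 = 8 ⇒ b_1 = 18 − 8 − 8 = 2; all invariant factors of ∂_2 are 1 so no torsion. So H_1 ≅ Z^2.
rank ∂_2 = 8, rank ∂_3 = 2 ⇒ b_2 = 10 − 8 − 2 = 0; all invariant factors of ∂_3 are 1 so no torsion. So H_2 ≅ 0.
rank ∂_3 = 2, rank ∂_4 = 0 ⇒ b_3 = 2 − 2 − 0 = 0. So H_3 ≅ 0.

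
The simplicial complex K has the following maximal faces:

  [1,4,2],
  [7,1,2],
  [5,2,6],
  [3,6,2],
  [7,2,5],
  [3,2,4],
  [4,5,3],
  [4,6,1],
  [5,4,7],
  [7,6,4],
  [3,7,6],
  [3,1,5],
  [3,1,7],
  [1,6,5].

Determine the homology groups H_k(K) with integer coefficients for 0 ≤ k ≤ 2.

H_0 ≅ Z,  H_1 ≅ Z^2,  H_2 ≅ Z.

We work with the vertex ordering 1 < 2 < 3 < 4 < 5 < 6 < 7. The simplices of K, each written with vertices in increasing order, are:

  0-simplices (7): [1], [2], [3], [4], [5], [6], [7]
  1-simplices (21): [1,2], [1,3], [1,4], [1,5], [1,6], [1,7], [2,3], [2,4], [2,5], [2,6], [2,7], [3,4], [3,5], [3,6], [3,7], [4,5], [4,6], [4,7], [5,6], [5,7], [6,7]
  2-simplices (14): [1,2,4], [1,2,7], [1,3,5], [1,3,7], [1,4,6], [1,5,6], [2,3,4], [2,3,6], [2,5,6], [2,5,7], [3,4,5], [3,6,7], [4,5,7], [4,6,7]

giving chain groups C_0 ≅ Z^7, C_1 ≅ Z^21, C_2 ≅ Z^14.

Boundary ∂_1: C_1 → C_0 maps an edge to its endpoints' difference, ∂[p,q] = q − p.
The resulting 7×21 matrix has rank 6, and its Smith normal form has invariant factors (1,1,1,1,1,1).

Boundary ∂_2: C_2 → C_1 maps a triangle to the signed sum of its edges. For instance
  ∂[2,5,6] = [5,6] − [2,6] + [2,5],
  ∂[1,3,7] = [3,7] − [1,7] + [1,3].
This gives a 21×14 integer matrix of rank 13; reducing to Smith normal form yields diagonal entries (1,1,1,1,1,1,1,1,1,1,1,1,1).

From H_k ≅ ker(∂_k) / im(∂_{k+1}) we obtain:

  H_0: rank C_0 − rank ∂_1 = 7 − 6 = 1, and the invariant factors of ∂_1 are all 1, so H_0 ≅ Z.
  H_1: rank ker ∂_1 − rank ∂_2 = (21 − 6) − 13 = 2, and the invariant factors of ∂_2 are all 1, so H_1 ≅ Z^2.
  H_2: rank ker ∂_2 − rank ∂_3 = (14 − 13) − 0 = 1, and there is no ∂_3, so H_2 ≅ Z.

(K is a triangulation of the torus T^2.)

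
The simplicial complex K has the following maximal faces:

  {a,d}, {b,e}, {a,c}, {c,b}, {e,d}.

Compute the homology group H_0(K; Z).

H_0 ≅ Z.

Order the vertices as a < b < c < d < e. Listing each simplex with vertices in this order, K has dimension 1 with simplices:

  0-simplices (5): a, b, c, d, e
  1-simplices (5): ac, ad, bc, be, de

so the chain groups are C_0 ≅ Z^5, C_1 ≅ Z^5.

Boundary ∂_1: C_1 → C_0 maps an edge to its endpoints' difference, ∂[p,q] = q − p. For instance
  ∂de = e − d.
The resulting 5×5 matrix has rank 4, and its Smith normal form has invariant factors (1,1,1,1).

Reading off H_k = ker ∂_k / im ∂_{k+1}:

  H_0: rank C_0 − rank ∂_1 = 5 − 4 = 1, and the invariant factors of ∂_1 are all 1, so H_0 ≅ Z.

(K is a triangulation of the circle S^1.)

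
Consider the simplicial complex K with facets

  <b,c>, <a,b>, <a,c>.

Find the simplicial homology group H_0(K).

We work with the vertex ordering a < b < c. The simplices of K, each written with vertices in increasing order, are:

  0-simplices (3): a, b, c
  1-simplices (3): ab, ac, bc

Hence C_0 ≅ Z^3, C_1 ≅ Z^3.

Boundary ∂_1: C_1 → C_0 is given by ∂[p,q] = [q] − [p]. For instance
  ∂ab = b − a.
As a 3×3 matrix over Z this has rank 2, with invariant factors (1,1).

From H_k ≅ ker(∂_k) / im(∂_{k+1}) we obtain:

  H_0: rank C_0 − rank ∂_1 = 3 − 2 = 1, and the invariant factors of ∂_1 are all 1, so H_0 = Z.

H_0 = Z.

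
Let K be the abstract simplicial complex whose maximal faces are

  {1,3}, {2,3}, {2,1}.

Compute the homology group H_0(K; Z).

K has 3 vertices, 3 edges.
rank ∂_0 = 0, rank ∂_1 = 2 ⇒ b_0 = 3 − 0 − 2 = 1; all invariant factors of ∂_1 are 1 so no torsion. So H_0 = Z.

H_0 = Z.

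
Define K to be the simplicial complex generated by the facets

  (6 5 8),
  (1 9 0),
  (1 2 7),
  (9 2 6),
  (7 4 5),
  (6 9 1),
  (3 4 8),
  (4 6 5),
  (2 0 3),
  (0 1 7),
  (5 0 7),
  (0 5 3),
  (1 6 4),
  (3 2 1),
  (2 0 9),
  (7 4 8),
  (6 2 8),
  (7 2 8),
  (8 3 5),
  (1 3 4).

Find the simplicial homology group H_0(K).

Take the total order 0 < 1 < 2 < 3 < 4 < 5 < 6 < 7 < 8 < 9 on the vertex set. Then K (dimension 2) consists of the simplices:

  0-simplices (10): [0], [1], [2], [3], [4], [5], [6], [7], [8], [9]
  1-simplices (30): (30 of them)
  2-simplices (20): (20 of them)

Hence C_0 ≅ Z^10, C_1 ≅ Z^30, C_2 ≅ Z^20.

The boundary map ∂_1: C_1 → C_0 maps an edge to its endpoints' difference, ∂[p,q] = q − p.
The resulting 10×30 matrix has rank 9, and its Smith normal form has invariant factors (1,1,1,1,1,1,1,1,1).

∂_2: C_2 → C_1 acts by ∂[p,q,r] = [q,r] − [p,r] + [p,q]. For instance
  ∂[5,6,8] = [6,8] − [5,8] + [5,6],
  ∂[1,2,7] = [2,7] − [1,7] + [1,2].
As a 30×20 matrix over Z this has rank 20, with invariant factors (1,1,1,1,1,1,1,1,1,1,1,1,1,1,1,1,1,1,1,2).

Computing H_k = (kernel of ∂_k) / (image of ∂_{k+1}):

  H_0: rank C_0 − rank ∂_1 = 10 − 9 = 1, and the invariant factors of ∂_1 are all 1, so H_0 ≅ Z.

H_0 = Z.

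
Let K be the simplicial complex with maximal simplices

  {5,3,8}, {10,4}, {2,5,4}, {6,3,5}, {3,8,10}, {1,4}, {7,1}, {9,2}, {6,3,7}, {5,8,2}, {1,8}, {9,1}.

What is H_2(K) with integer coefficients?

We work with the vertex ordering 1 < 2 < 3 < 4 < 5 < 6 < 7 < 8 < 9 < 10. The simplices of K, each written with vertices in increasing order, are:

  0-simplices (10): [1], [2], [3], [4], [5], [6], [7], [8], [9], [10]
  1-simplices (19): [1,4], [1,7], [1,8], [1,9], [2,4], [2,5], [2,8], [2,9], [3,5], [3,6], [3,7], [3,8], [3,10], [4,5], [4,10], [5,6], [5,8], [6,7], [8,10]
  2-simplices (6): [2,4,5], [2,5,8], [3,5,6], [3,5,8], [3,6,7], [3,8,10]

so the chain groups are C_0 ≅ Z^10, C_1 ≅ Z^19, C_2 ≅ Z^6.

Boundary ∂_1: C_1 → C_0 maps an edge to its endpoints' difference, ∂[p,q] = q − p.
As a 10×19 matrix over Z this has rank 9, with invariant factors (1,1,1,1,1,1,1,1,1).

The boundary map ∂_2: C_2 → C_1 acts by ∂[p,q,r] = [q,r] − [p,r] + [p,q]. For instance
  ∂[3,6,7] = [6,7] − [3,7] + [3,6],
  ∂[2,5,8] = [5,8] − [2,8] + [2,5].
This gives a 19×6 integer matrix of rank 6; reducing to Smith normal form yields diagonal entries (1,1,1,1,1,1).

Reading off H_k = ker ∂_k / im ∂_{k+1}:

  H_2: rank ker ∂_2 − rank ∂_3 = (6 − 6) − 0 = 0, and there is no ∂_3, so H_2 ≅ 0.

H_2 ≅ 0.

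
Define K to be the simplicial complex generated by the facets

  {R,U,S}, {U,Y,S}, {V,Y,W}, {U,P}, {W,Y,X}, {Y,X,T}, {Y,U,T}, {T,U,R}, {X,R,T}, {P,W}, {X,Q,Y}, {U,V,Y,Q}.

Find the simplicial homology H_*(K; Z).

K has 10 vertices, 22 edges, 13 triangles, 1 3-simplex.
rank ∂_0 = 0, rank ∂_1 = 9 ⇒ b_0 = 10 − 0 − 9 = 1; all invariant factors of ∂_1 are 1 so no torsion. So H_0 ≅ Z.
rank ∂_1 = 9, rank ∂_2 = 12 ⇒ b_1 = 22 − 9 − 12 = 1; all invariant factors of ∂_2 are 1 so no torsion. So H_1 ≅ Z.
rank ∂_2 = 12, rank ∂_3 = 1 ⇒ b_2 = 13 − 12 − 1 = 0; all invariant factors of ∂_3 are 1 so no torsion. So H_2 ≅ 0.
rank ∂_3 = 1, rank ∂_4 = 0 ⇒ b_3 = 1 − 1 − 0 = 0. So H_3 ≅ 0.

H_0 = Z,  H_1 = Z,  H_2 = 0,  H_3 = 0.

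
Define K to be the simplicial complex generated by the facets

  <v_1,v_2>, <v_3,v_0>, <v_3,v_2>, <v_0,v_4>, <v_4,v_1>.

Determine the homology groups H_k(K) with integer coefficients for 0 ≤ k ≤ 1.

H_0 ≅ Z,  H_1 ≅ Z.

We work with the vertex ordering v_0 < v_1 < v_2 < v_3 < v_4. The simplices of K, each written with vertices in increasing order, are:

  0-simplices (5): [v_0], [v_1], [v_2], [v_3], [v_4]
  1-simplices (5): [v_0,v_3], [v_0,v_4], [v_1,v_2], [v_1,v_4], [v_2,v_3]

so the chain groups are C_0 ≅ Z^5, C_1 ≅ Z^5.

∂_1: C_1 → C_0 maps an edge to its endpoints' difference, ∂[p,q] = q − p. For instance
  ∂[v_2,v_3] = [v_3] − [v_2].
As a 5×5 matrix over Z this has rank 4, with invariant factors (1,1,1,1).

Reading off H_k = ker ∂_k / im ∂_{k+1}:

  H_0: rank C_0 − rank ∂_1 = 5 − 4 = 1, and the invariant factors of ∂_1 are all 1, so H_0 = Z.
  H_1: rank ker ∂_1 − rank ∂_2 = (5 − 4) − 0 = 1, and there is no ∂_2, so H_1 = Z.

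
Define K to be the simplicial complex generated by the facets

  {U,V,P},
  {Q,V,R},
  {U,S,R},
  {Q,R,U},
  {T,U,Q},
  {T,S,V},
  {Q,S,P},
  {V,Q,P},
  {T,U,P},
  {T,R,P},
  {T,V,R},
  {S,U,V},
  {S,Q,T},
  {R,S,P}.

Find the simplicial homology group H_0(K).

H_0 = Z.

We work with the vertex ordering P < Q < R < S < T < U < V. The simplices of K, each written with vertices in increasing order, are:

  0-simplices (7): P, Q, R, S, T, U, V
  1-simplices (21): PQ, PR, PS, PT, PU, PV, QR, QS, QT, QU, QV, RS, RT, RU, RV, ST, SU, SV, TU, TV, UV
  2-simplices (14): PQS, PQV, PRS, PRT, PTU, PUV, QRU, QRV, QST, QTU, RSU, RTV, STV, SUV

Hence C_0 ≅ Z^7, C_1 ≅ Z^21, C_2 ≅ Z^14.

The boundary map ∂_1: C_1 → C_0 maps an edge to its endpoints' difference, ∂[p,q] = q − p. For instance
  ∂TU = U − T.
As a 7×21 matrix over Z this has rank 6, with invariant factors (1,1,1,1,1,1).

The boundary map ∂_2: C_2 → C_1 acts by ∂[p,q,r] = [q,r] − [p,r] + [p,q]. For instance
  ∂QST = ST − QT + QS,
  ∂PTU = TU − PU + PT.
The resulting 21×14 matrix has rank 13, and its Smith normal form has invariant factors (1,1,1,1,1,1,1,1,1,1,1,1,1).

Now H_k = ker ∂_k / im ∂_{k+1}, so:

  H_0: rank C_0 − rank ∂_1 = 7 − 6 = 1, and the invariant factors of ∂_1 are all 1, so H_0 = Z.

(K is a triangulation of the torus T^2.)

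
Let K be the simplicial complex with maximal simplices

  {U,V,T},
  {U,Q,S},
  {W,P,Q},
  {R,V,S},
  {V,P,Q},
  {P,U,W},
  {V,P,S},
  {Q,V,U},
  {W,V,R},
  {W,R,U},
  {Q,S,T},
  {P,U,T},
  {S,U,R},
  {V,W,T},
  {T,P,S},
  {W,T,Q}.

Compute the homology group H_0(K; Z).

H_0 = Z.

Fix the vertex order P < Q < R < S < T < U < V < W and write every simplex with vertices in increasing order. Then dim K = 2 and the simplices of K are:

  0-simplices (8): P, Q, R, S, T, U, V, W
  1-simplices (24): PQ, PS, PT, PU, PV, PW, QS, QT, QU, QV, QW, RS, RU, RV, RW, ST, SU, SV, TU, TV, TW, UV, UW, VW
  2-simplices (16): PQV, PQW, PST, PSV, PTU, PUW, QST, QSU, QTW, QUV, RSU, RSV, RUW, RVW, TUV, TVW

giving chain groups C_0 ≅ Z^8, C_1 ≅ Z^24, C_2 ≅ Z^16.

Boundary ∂_1: C_1 → C_0 sends each edge [p,q] (with p < q) to q − p. For instance
  ∂QU = U − Q.
As a 8×24 matrix over Z this has rank 7, with invariant factors (1,1,1,1,1,1,1).

Boundary ∂_2: C_2 → C_1 maps a triangle to the signed sum of its edges. For instance
  ∂QSU = SU − QU + QS,
  ∂TVW = VW − TW + TV.
As a 24×16 matrix over Z this has rank 15, with invariant factors (1,1,1,1,1,1,1,1,1,1,1,1,1,1,1).

Reading off H_k = ker ∂_k / im ∂_{k+1}:

  H_0: rank C_0 − rank ∂_1 = 8 − 7 = 1, and the invariant factors of ∂_1 are all 1, so H_0 ≅ Z.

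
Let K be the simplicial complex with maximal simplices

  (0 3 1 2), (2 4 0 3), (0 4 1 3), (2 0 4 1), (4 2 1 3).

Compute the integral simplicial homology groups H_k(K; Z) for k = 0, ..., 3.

Fix the vertex order 0 < 1 < 2 < 3 < 4 and write every simplex with vertices in increasing order. Then dim K = 3 and the simplices of K are:

  0-simplices (5): [0], [1], [2], [3], [4]
  1-simplices (10): [0,1], [0,2], [0,3], [0,4], [1,2], [1,3], [1,4], [2,3], [2,4], [3,4]
  2-simplices (10): [0,1,2], [0,1,3], [0,1,4], [0,2,3], [0,2,4], [0,3,4], [1,2,3], [1,2,4], [1,3,4], [2,3,4]
  3-simplices (5): [0,1,2,3], [0,1,2,4], [0,1,3,4], [0,2,3,4], [1,2,3,4]

giving chain groups C_0 ≅ Z^5, C_1 ≅ Z^10, C_2 ≅ Z^10, C_3 ≅ Z^5.

∂_1: C_1 → C_0 maps an edge to its endpoints' difference, ∂[p,q] = q − p. For instance
  ∂[2,3] = [3] − [2].
As a 5×10 matrix over Z this has rank 4, with invariant factors (1,1,1,1).

The boundary map ∂_2: C_2 → C_1 maps a triangle to the signed sum of its edges. For instance
  ∂[0,2,3] = [2,3] − [0,3] + [0,2],
  ∂[2,3,4] = [3,4] − [2,4] + [2,3].
This gives a 10×10 integer matrix of rank 6; reducing to Smith normal form yields diagonal entries (1,1,1,1,1,1).

Boundary ∂_3: C_3 → C_2 sends each 3-simplex σ to the alternating sum Σ_i (−1)^i (σ with its i-th vertex removed). For instance
  ∂[0,1,2,3] = [1,2,3] − [0,2,3] + [0,1,3] − [0,1,2],
  ∂[0,2,3,4] = [2,3,4] − [0,3,4] + [0,2,4] − [0,2,3].
The 10×5 boundary matrix has rank 4 and Smith normal form diag(1,1,1,1).

Reading off H_k = ker ∂_k / im ∂_{k+1}:

  H_0: rank C_0 − rank ∂_1 = 5 − 4 = 1, and the invariant factors of ∂_1 are all 1, so H_0 ≅ Z.
  H_1: rank ker ∂_1 − rank ∂_2 = (10 − 4) − 6 = 0, and the invariant factors of ∂_2 are all 1, so H_1 ≅ 0.
  H_2: rank ker ∂_2 − rank ∂_3 = (10 − 6) − 4 = 0, and the invariant factors of ∂_3 are all 1, so H_2 ≅ 0.
  H_3: rank ker ∂_3 − rank ∂_4 = (5 − 4) − 0 = 1, and there is no ∂_4, so H_3 ≅ Z.

H_0 ≅ Z,  H_1 = 0,  H_2 = 0,  H_3 ≅ Z.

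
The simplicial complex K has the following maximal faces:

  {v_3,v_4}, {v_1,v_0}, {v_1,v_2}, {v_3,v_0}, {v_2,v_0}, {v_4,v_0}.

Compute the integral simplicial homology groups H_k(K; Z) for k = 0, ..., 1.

Take the total order v_0 < v_1 < v_2 < v_3 < v_4 on the vertex set. Then K (dimension 1) consists of the simplices:

  0-simplices (5): [v_0], [v_1], [v_2], [v_3], [v_4]
  1-simplices (6): [v_0,v_1], [v_0,v_2], [v_0,v_3], [v_0,v_4], [v_1,v_2], [v_3,v_4]

so the chain groups are C_0 ≅ Z^5, C_1 ≅ Z^6.

∂_1: C_1 → C_0 is given by ∂[p,q] = [q] − [p].
The 5×6 boundary matrix has rank 4 and Smith normal form diag(1,1,1,1).

From H_k ≅ ker(∂_k) / im(∂_{k+1}) we obtain:

  H_0: rank C_0 − rank ∂_1 = 5 − 4 = 1, and the invariant factors of ∂_1 are all 1, so H_0 ≅ Z.
  H_1: rank ker ∂_1 − rank ∂_2 = (6 − 4) − 0 = 2, and there is no ∂_2, so H_1 ≅ Z^2.

H_0 = Z,  H_1 = Z^2.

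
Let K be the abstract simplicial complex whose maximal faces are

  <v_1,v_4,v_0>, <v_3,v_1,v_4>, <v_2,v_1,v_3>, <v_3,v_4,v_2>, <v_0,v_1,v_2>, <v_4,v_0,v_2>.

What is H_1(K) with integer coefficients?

H_1 = 0.

We work with the vertex ordering v_0 < v_1 < v_2 < v_3 < v_4. The simplices of K, each written with vertices in increasing order, are:

  0-simplices (5): [v_0], [v_1], [v_2], [v_3], [v_4]
  1-simplices (9): [v_0,v_1], [v_0,v_2], [v_0,v_4], [v_1,v_2], [v_1,v_3], [v_1,v_4], [v_2,v_3], [v_2,v_4], [v_3,v_4]
  2-simplices (6): [v_0,v_1,v_2], [v_0,v_1,v_4], [v_0,v_2,v_4], [v_1,v_2,v_3], [v_1,v_3,v_4], [v_2,v_3,v_4]

Hence C_0 ≅ Z^5, C_1 ≅ Z^9, C_2 ≅ Z^6.

∂_1: C_1 → C_0 sends each edge [p,q] (with p < q) to q − p. For instance
  ∂[v_1,v_4] = [v_4] − [v_1].
This gives a 5×9 integer matrix of rank 4; reducing to Smith normal form yields diagonal entries (1,1,1,1).

∂_2: C_2 → C_1 maps a triangle to the signed sum of its edges. For instance
  ∂[v_2,v_3,v_4] = [v_3,v_4] − [v_2,v_4] + [v_2,v_3],
  ∂[v_0,v_1,v_4] = [v_1,v_4] − [v_0,v_4] + [v_0,v_1].
This gives a 9×6 integer matrix of rank 5; reducing to Smith normal form yields diagonal entries (1,1,1,1,1).

Now H_k = ker ∂_k / im ∂_{k+1}, so:

  H_1: rank ker ∂_1 − rank ∂_2 = (9 − 4) − 5 = 0, and the invariant factors of ∂_2 are all 1, so H_1 ≅ 0.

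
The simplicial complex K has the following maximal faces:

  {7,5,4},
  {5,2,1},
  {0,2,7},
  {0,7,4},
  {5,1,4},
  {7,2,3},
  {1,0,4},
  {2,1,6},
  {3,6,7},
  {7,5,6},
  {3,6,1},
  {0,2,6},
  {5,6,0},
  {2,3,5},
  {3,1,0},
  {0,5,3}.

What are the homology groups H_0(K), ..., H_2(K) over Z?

H_0 = Z,  H_1 = Z^2,  H_2 = Z.

Order the vertices as 0 < 1 < 2 < 3 < 4 < 5 < 6 < 7. Listing each simplex with vertices in this order, K has dimension 2 with simplices:

  0-simplices (8): [0], [1], [2], [3], [4], [5], [6], [7]
  1-simplices (24): (24 of them)
  2-simplices (16): [0,1,3], [0,1,4], [0,2,6], [0,2,7], [0,3,5], [0,4,7], [0,5,6], [1,2,5], [1,2,6], [1,3,6], [1,4,5], [2,3,5], [2,3,7], [3,6,7], [4,5,7], [5,6,7]

so the chain groups are C_0 ≅ Z^8, C_1 ≅ Z^24, C_2 ≅ Z^16.

The boundary map ∂_1: C_1 → C_0 maps an edge to its endpoints' difference, ∂[p,q] = q − p. For instance
  ∂[2,5] = [5] − [2].
This gives a 8×24 integer matrix of rank 7; reducing to Smith normal form yields diagonal entries (1,1,1,1,1,1,1).

∂_2: C_2 → C_1 sends each 2-simplex [p,q,r] to [q,r] − [p,r] + [p,q]. For instance
  ∂[5,6,7] = [6,7] − [5,7] + [5,6],
  ∂[3,6,7] = [6,7] − [3,7] + [3,6].
This gives a 24×16 integer matrix of rank 15; reducing to Smith normal form yields diagonal entries (1,1,1,1,1,1,1,1,1,1,1,1,1,1,1).

From H_k ≅ ker(∂_k) / im(∂_{k+1}) we obtain:

  H_0: rank C_0 − rank ∂_1 = 8 − 7 = 1, and the invariant factors of ∂_1 are all 1, so H_0 ≅ Z.
  H_1: rank ker ∂_1 − rank ∂_2 = (24 − 7) − 15 = 2, and the invariant factors of ∂_2 are all 1, so H_1 ≅ Z^2.
  H_2: rank ker ∂_2 − rank ∂_3 = (16 − 15) − 0 = 1, and there is no ∂_3, so H_2 ≅ Z.

(K is a triangulation of the torus T^2.)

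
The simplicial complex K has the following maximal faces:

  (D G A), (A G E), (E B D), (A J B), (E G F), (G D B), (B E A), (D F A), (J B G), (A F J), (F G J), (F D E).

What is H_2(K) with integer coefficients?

We work with the vertex ordering A < B < D < E < F < G < J. The simplices of K, each written with vertices in increasing order, are:

  0-simplices (7): A, B, D, E, F, G, J
  1-simplices (18): AB, AD, AE, AF, AG, AJ, BD, BE, BG, BJ, DE, DF, DG, EF, EG, FG, FJ, GJ
  2-simplices (12): ABE, ABJ, ADF, ADG, AEG, AFJ, BDE, BDG, BGJ, DEF, EFG, FGJ

Hence C_0 ≅ Z^7, C_1 ≅ Z^18, C_2 ≅ Z^12.

Boundary ∂_1: C_1 → C_0 maps an edge to its endpoints' difference, ∂[p,q] = q − p.
This gives a 7×18 integer matrix of rank 6; reducing to Smith normal form yields diagonal entries (1,1,1,1,1,1).

The boundary map ∂_2: C_2 → C_1 maps a triangle to the signed sum of its edges. For instance
  ∂DEF = EF − DF + DE,
  ∂AEG = EG − AG + AE.
As a 18×12 matrix over Z this has rank 12, with invariant factors (1,1,1,1,1,1,1,1,1,1,1,2).

Computing H_k = (kernel of ∂_k) / (image of ∂_{k+1}):

  H_2: rank ker ∂_2 − rank ∂_3 = (12 − 12) − 0 = 0, and there is no ∂_3, so H_2 = 0.

(K is a triangulation of the real projective plane RP^2.)

H_2 ≅ 0.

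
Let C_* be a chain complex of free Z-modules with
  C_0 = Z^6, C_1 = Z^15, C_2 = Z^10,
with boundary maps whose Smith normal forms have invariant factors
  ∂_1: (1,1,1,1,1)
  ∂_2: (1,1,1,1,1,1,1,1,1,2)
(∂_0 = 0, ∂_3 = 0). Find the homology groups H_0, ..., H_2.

H_0: b_0 = 6 − 0 − 5 = 1; torsion from ∂_1 factors > 1: none. So H_0 ≅ Z.
H_1: b_1 = 15 − 5 − 10 = 0; torsion from ∂_2 factors > 1: [2]. So H_1 ≅ Z/2Z.
H_2: b_2 = 10 − 10 − 0 = 0; torsion from ∂_3 factors > 1: none. So H_2 ≅ 0.

H_0 ≅ Z,  H_1 ≅ Z/2Z,  H_2 = 0.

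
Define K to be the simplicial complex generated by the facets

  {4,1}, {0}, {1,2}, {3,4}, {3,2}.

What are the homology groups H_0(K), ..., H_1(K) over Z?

H_0 = Z^2,  H_1 = Z.

Order the vertices as 0 < 1 < 2 < 3 < 4. Listing each simplex with vertices in this order, K has dimension 1 with simplices:

  0-simplices (5): [0], [1], [2], [3], [4]
  1-simplices (4): [1,2], [1,4], [2,3], [3,4]

so the chain groups are C_0 ≅ Z^5, C_1 ≅ Z^4.

Boundary ∂_1: C_1 → C_0 is given by ∂[p,q] = [q] − [p]. For instance
  ∂[1,4] = [4] − [1].
This gives a 5×4 integer matrix of rank 3; reducing to Smith normal form yields diagonal entries (1,1,1).

Now H_k = ker ∂_k / im ∂_{k+1}, so:

  H_0: rank C_0 − rank ∂_1 = 5 − 3 = 2, and the invariant factors of ∂_1 are all 1, so H_0 ≅ Z^2.
  H_1: rank ker ∂_1 − rank ∂_2 = (4 − 3) − 0 = 1, and there is no ∂_2, so H_1 ≅ Z.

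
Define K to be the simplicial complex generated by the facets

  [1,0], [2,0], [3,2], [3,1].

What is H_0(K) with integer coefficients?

Fix the vertex order 0 < 1 < 2 < 3 and write every simplex with vertices in increasing order. Then dim K = 1 and the simplices of K are:

  0-simplices (4): [0], [1], [2], [3]
  1-simplices (4): [0,1], [0,2], [1,3], [2,3]

Hence C_0 ≅ Z^4, C_1 ≅ Z^4.

∂_1: C_1 → C_0 maps an edge to its endpoints' difference, ∂[p,q] = q − p. For instance
  ∂[0,1] = [1] − [0].
The 4×4 boundary matrix has rank 3 and Smith normal form diag(1,1,1).

Reading off H_k = ker ∂_k / im ∂_{k+1}:

  H_0: rank C_0 − rank ∂_1 = 4 − 3 = 1, and the invariant factors of ∂_1 are all 1, so H_0 = Z.

H_0 = Z.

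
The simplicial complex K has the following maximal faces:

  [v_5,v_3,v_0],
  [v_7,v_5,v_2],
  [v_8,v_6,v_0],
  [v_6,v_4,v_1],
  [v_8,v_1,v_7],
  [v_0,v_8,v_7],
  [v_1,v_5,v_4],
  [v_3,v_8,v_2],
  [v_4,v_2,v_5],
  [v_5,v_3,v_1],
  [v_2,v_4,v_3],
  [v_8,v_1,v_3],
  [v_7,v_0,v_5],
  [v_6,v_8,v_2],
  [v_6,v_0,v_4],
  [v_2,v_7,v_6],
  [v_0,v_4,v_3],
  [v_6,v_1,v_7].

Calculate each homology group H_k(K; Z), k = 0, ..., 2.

Fix the vertex order v_0 < v_1 < v_2 < v_3 < v_4 < v_5 < v_6 < v_7 < v_8 and write every simplex with vertices in increasing order. Then dim K = 2 and the simplices of K are:

  0-simplices (9): [v_0], [v_1], [v_2], [v_3], [v_4], [v_5], [v_6], [v_7], [v_8]
  1-simplices (27): (27 of them)
  2-simplices (18): (18 of them)

giving chain groups C_0 ≅ Z^9, C_1 ≅ Z^27, C_2 ≅ Z^18.

∂_1: C_1 → C_0 maps an edge to its endpoints' difference, ∂[p,q] = q − p. For instance
  ∂[v_2,v_8] = [v_8] − [v_2].
This gives a 9×27 integer matrix of rank 8; reducing to Smith normal form yields diagonal entries (1,1,1,1,1,1,1,1).

The boundary map ∂_2: C_2 → C_1 acts by ∂[p,q,r] = [q,r] − [p,r] + [p,q]. For instance
  ∂[v_1,v_6,v_7] = [v_6,v_7] − [v_1,v_7] + [v_1,v_6],
  ∂[v_0,v_6,v_8] = [v_6,v_8] − [v_0,v_8] + [v_0,v_6].
As a 27×18 matrix over Z this has rank 18, with invariant factors (1,1,1,1,1,1,1,1,1,1,1,1,1,1,1,1,1,2).

Now H_k = ker ∂_k / im ∂_{k+1}, so:

  H_0: rank C_0 − rank ∂_1 = 9 − 8 = 1, and the invariant factors of ∂_1 are all 1, so H_0 = Z.
  H_1: rank ker ∂_1 − rank ∂_2 = (27 − 8) − 18 = 1, and ∂_2 has invariant factor 2 > 1, so H_1 = Z ⊕ Z/2Z.
  H_2: rank ker ∂_2 − rank ∂_3 = (18 − 18) − 0 = 0, and there is no ∂_3, so H_2 = 0.

As a check, the Euler characteristic is 9 − 27 + 18 = 0, which agrees with 1 − 1 + 0 = 0.

H_0 ≅ Z,  H_1 ≅ Z ⊕ Z/2Z,  H_2 = 0.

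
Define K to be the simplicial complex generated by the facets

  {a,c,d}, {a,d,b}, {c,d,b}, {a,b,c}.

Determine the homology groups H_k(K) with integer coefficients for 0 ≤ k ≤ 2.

Fix the vertex order a < b < c < d and write every simplex with vertices in increasing order. Then dim K = 2 and the simplices of K are:

  0-simplices (4): a, b, c, d
  1-simplices (6): ab, ac, ad, bc, bd, cd
  2-simplices (4): abc, abd, acd, bcd

Hence C_0 ≅ Z^4, C_1 ≅ Z^6, C_2 ≅ Z^4.

The boundary map ∂_1: C_1 → C_0 maps an edge to its endpoints' difference, ∂[p,q] = q − p.
The 4×6 boundary matrix has rank 3 and Smith normal form diag(1,1,1).

Boundary ∂_2: C_2 → C_1 sends each 2-simplex [p,q,r] to [q,r] − [p,r] + [p,q]. For instance
  ∂bcd = cd − bd + bc,
  ∂abc = bc − ac + ab.
The 6×4 boundary matrix has rank 3 and Smith normal form diag(1,1,1).

Computing H_k = (kernel of ∂_k) / (image of ∂_{k+1}):

  H_0: rank C_0 − rank ∂_1 = 4 − 3 = 1, and the invariant factors of ∂_1 are all 1, so H_0 = Z.
  H_1: rank ker ∂_1 − rank ∂_2 = (6 − 3) − 3 = 0, and the invariant factors of ∂_2 are all 1, so H_1 = 0.
  H_2: rank ker ∂_2 − rank ∂_3 = (4 − 3) − 0 = 1, and there is no ∂_3, so H_2 = Z.

H_0 = Z,  H_1 = 0,  H_2 = Z.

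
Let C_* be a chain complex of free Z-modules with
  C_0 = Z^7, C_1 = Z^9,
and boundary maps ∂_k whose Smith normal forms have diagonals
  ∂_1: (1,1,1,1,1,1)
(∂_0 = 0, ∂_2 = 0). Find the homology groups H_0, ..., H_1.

H_0 ≅ Z,  H_1 ≅ Z^3.

H_0: b_0 = 7 − 0 − 6 = 1; torsion from ∂_1 factors > 1: none. So H_0 ≅ Z.
H_1: b_1 = 9 − 6 − 0 = 3; torsion from ∂_2 factors > 1: none. So H_1 ≅ Z^3.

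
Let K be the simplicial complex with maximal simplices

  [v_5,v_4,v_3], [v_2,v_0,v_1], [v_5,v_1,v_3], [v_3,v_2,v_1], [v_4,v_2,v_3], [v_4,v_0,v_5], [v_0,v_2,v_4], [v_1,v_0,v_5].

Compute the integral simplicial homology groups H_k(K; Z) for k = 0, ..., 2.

K has 6 vertices, 12 edges, 8 triangles.
rank ∂_0 = 0, rank ∂_1 = 5 ⇒ b_0 = 6 − 0 − 5 = 1; all invariant factors of ∂_1 are 1 so no torsion. So H_0 = Z.
rank ∂_1 = 5, rank ∂_2 = 7 ⇒ b_1 = 12 − 5 − 7 = 0; all invariant factors of ∂_2 are 1 so no torsion. So H_1 = 0.
rank ∂_2 = 7, rank ∂_3 = 0 ⇒ b_2 = 8 − 7 − 0 = 1. So H_2 = Z.

H_0 = Z,  H_1 = 0,  H_2 = Z.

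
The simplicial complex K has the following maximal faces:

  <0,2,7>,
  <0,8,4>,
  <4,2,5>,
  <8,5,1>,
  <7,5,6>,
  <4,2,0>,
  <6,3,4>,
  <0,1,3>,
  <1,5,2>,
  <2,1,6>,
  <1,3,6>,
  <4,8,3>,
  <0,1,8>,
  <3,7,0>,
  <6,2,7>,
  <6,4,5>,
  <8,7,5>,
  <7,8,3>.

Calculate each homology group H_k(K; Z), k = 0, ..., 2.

We work with the vertex ordering 0 < 1 < 2 < 3 < 4 < 5 < 6 < 7 < 8. The simplices of K, each written with vertices in increasing order, are:

  0-simplices (9): [0], [1], [2], [3], [4], [5], [6], [7], [8]
  1-simplices (27): (27 of them)
  2-simplices (18): [0,1,3], [0,1,8], [0,2,4], [0,2,7], [0,3,7], [0,4,8], [1,2,5], [1,2,6], [1,3,6], [1,5,8], [2,4,5], [2,6,7], [3,4,6], [3,4,8], [3,7,8], [4,5,6], [5,6,7], [5,7,8]

so the chain groups are C_0 ≅ Z^9, C_1 ≅ Z^27, C_2 ≅ Z^18.

Boundary ∂_1: C_1 → C_0 maps an edge to its endpoints' difference, ∂[p,q] = q − p. For instance
  ∂[1,5] = [5] − [1].
The 9×27 boundary matrix has rank 8 and Smith normal form diag(1,1,1,1,1,1,1,1).

∂_2: C_2 → C_1 sends each 2-simplex [p,q,r] to [q,r] − [p,r] + [p,q]. For instance
  ∂[3,4,8] = [4,8] − [3,8] + [3,4],
  ∂[3,4,6] = [4,6] − [3,6] + [3,4].
The resulting 27×18 matrix has rank 18, and its Smith normal form has invariant factors (1,1,1,1,1,1,1,1,1,1,1,1,1,1,1,1,1,2).

Computing H_k = (kernel of ∂_k) / (image of ∂_{k+1}):

  H_0: rank C_0 − rank ∂_1 = 9 − 8 = 1, and the invariant factors of ∂_1 are all 1, so H_0 = Z.
  H_1: rank ker ∂_1 − rank ∂_2 = (27 − 8) − 18 = 1, and ∂_2 has invariant factor 2 > 1, so H_1 = Z ⊕ Z/2.
  H_2: rank ker ∂_2 − rank ∂_3 = (18 − 18) − 0 = 0, and there is no ∂_3, so H_2 = 0.

As a check, the Euler characteristic is 9 − 27 + 18 = 0, which agrees with 1 − 1 + 0 = 0.

H_0 = Z,  H_1 = Z ⊕ Z/2,  H_2 = 0.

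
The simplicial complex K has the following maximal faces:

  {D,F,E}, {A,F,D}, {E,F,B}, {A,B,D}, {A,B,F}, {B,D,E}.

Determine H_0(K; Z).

H_0 = Z.

Order the vertices as A < B < D < E < F. Listing each simplex with vertices in this order, K has dimension 2 with simplices:

  0-simplices (5): A, B, D, E, F
  1-simplices (9): AB, AD, AF, BD, BE, BF, DE, DF, EF
  2-simplices (6): ABD, ABF, ADF, BDE, BEF, DEF

Hence C_0 ≅ Z^5, C_1 ≅ Z^9, C_2 ≅ Z^6.

∂_1: C_1 → C_0 maps an edge to its endpoints' difference, ∂[p,q] = q − p.
The 5×9 boundary matrix has rank 4 and Smith normal form diag(1,1,1,1).

The boundary map ∂_2: C_2 → C_1 maps a triangle to the signed sum of its edges. For instance
  ∂ADF = DF − AF + AD,
  ∂DEF = EF − DF + DE.
As a 9×6 matrix over Z this has rank 5, with invariant factors (1,1,1,1,1).

From H_k ≅ ker(∂_k) / im(∂_{k+1}) we obtain:

  H_0: rank C_0 − rank ∂_1 = 5 − 4 = 1, and the invariant factors of ∂_1 are all 1, so H_0 ≅ Z.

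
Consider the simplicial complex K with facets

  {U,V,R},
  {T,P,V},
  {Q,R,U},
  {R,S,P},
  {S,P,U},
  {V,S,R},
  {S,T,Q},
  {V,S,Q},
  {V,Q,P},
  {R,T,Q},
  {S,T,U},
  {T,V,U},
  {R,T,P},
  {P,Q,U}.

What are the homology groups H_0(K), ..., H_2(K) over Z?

Fix the vertex order P < Q < R < S < T < U < V and write every simplex with vertices in increasing order. Then dim K = 2 and the simplices of K are:

  0-simplices (7): P, Q, R, S, T, U, V
  1-simplices (21): PQ, PR, PS, PT, PU, PV, QR, QS, QT, QU, QV, RS, RT, RU, RV, ST, SU, SV, TU, TV, UV
  2-simplices (14): PQU, PQV, PRS, PRT, PSU, PTV, QRT, QRU, QST, QSV, RSV, RUV, STU, TUV

Hence C_0 ≅ Z^7, C_1 ≅ Z^21, C_2 ≅ Z^14.

Boundary ∂_1: C_1 → C_0 maps an edge to its endpoints' difference, ∂[p,q] = q − p. For instance
  ∂PU = U − P.
As a 7×21 matrix over Z this has rank 6, with invariant factors (1,1,1,1,1,1).

∂_2: C_2 → C_1 sends each 2-simplex [p,q,r] to [q,r] − [p,r] + [p,q]. For instance
  ∂TUV = UV − TV + TU,
  ∂QRU = RU − QU + QR.
As a 21×14 matrix over Z this has rank 13, with invariant factors (1,1,1,1,1,1,1,1,1,1,1,1,1).

Computing H_k = (kernel of ∂_k) / (image of ∂_{k+1}):

  H_0: rank C_0 − rank ∂_1 = 7 − 6 = 1, and the invariant factors of ∂_1 are all 1, so H_0 = Z.
  H_1: rank ker ∂_1 − rank ∂_2 = (21 − 6) − 13 = 2, and the invariant factors of ∂_2 are all 1, so H_1 = Z^2.
  H_2: rank ker ∂_2 − rank ∂_3 = (14 − 13) − 0 = 1, and there is no ∂_3, so H_2 = Z.

(K is a triangulation of the torus T^2.)

H_0 = Z,  H_1 = Z^2,  H_2 = Z.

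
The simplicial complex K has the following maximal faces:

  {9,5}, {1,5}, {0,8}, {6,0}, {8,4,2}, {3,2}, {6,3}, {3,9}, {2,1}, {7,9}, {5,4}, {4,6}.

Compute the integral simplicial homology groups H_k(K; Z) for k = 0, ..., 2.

H_0 ≅ Z,  H_1 ≅ Z^4,  H_2 = 0.

K has 10 vertices, 14 edges, 1 triangle.
rank ∂_0 = 0, rank ∂_1 = 9 ⇒ b_0 = 10 − 0 − 9 = 1; all invariant factors of ∂_1 are 1 so no torsion. So H_0 ≅ Z.
rank ∂_1 = 9, rank ∂_2 = 1 ⇒ b_1 = 14 − 9 − 1 = 4; all invariant factors of ∂_2 are 1 so no torsion. So H_1 ≅ Z^4.
rank ∂_2 = 1, rank ∂_3 = 0 ⇒ b_2 = 1 − 1 − 0 = 0. So H_2 ≅ 0.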